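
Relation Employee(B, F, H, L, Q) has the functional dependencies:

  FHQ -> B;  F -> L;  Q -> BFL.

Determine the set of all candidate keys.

HQ

Attributes H, Q never appear on any right-hand side, so every candidate key must contain {H, Q}.
{H, Q}⁺ = {B, F, H, L, Q}, which is all of the schema, so {H, Q} is the only candidate key.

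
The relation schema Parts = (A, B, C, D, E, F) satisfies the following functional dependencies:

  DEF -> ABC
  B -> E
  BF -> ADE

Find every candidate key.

Attribute F never appears on the right-hand side of any dependency, so F must belong to every candidate key.
{F}⁺ = {F}, which is not all of the schema, so we must add further attributes.
{B, F}⁺: B→E adds E; BF→ADE adds A, D; DEF→ABC adds C → {A, B, C, D, E, F}.
{D, E, F}⁺: DEF→ABC adds A, B, C → {A, B, C, D, E, F}.
Any other superkey contains one of these as a subset, so there are no further candidate keys.

BF; DEF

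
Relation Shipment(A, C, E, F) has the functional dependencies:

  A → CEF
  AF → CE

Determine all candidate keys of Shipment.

Attribute A never appears on the right-hand side of any dependency, so A must belong to every candidate key.
{A}⁺ = {A, C, E, F}, which is all of the schema, so {A} is the only candidate key.

(A)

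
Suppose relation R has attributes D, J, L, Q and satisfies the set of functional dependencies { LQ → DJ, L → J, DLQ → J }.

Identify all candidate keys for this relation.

{L, Q}

Attributes L, Q never appear on any right-hand side, so every candidate key must contain {L, Q}.
{L, Q}⁺ = {D, J, L, Q}, which is all of the schema, so {L, Q} is the only candidate key.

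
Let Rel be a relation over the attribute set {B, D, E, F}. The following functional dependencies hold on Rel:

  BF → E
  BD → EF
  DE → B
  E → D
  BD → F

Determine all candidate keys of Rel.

{E}, {B, D}, {B, F}

{E}⁺: E→D adds D; DE→B adds B; BD→F adds F → {B, D, E, F}.
{B, D}⁺: BD→EF adds E, F → {B, D, E, F}. Minimal: {D}⁺ = {D}; {B}⁺ = {B} — none reach the full schema.
{B, F}⁺: BF→E adds E; E→D adds D → {B, D, E, F}. Minimal: {F}⁺ = {F}; {B}⁺ = {B} — none reach the full schema.
Any other superkey contains one of these as a subset, so there are no further candidate keys.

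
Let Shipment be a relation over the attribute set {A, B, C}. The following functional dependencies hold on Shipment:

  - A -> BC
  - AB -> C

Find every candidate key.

(A)

Attribute A never appears on the right-hand side of any dependency, so A must belong to every candidate key.
{A}⁺ = {A, B, C}, which is all of the schema, so {A} is the only candidate key.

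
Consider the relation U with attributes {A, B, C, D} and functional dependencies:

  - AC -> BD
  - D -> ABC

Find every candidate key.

{D}⁺: D→ABC adds A, B, C → {A, B, C, D}.
{A, C}⁺: AC→BD adds B, D → {A, B, C, D}. Minimal: {C}⁺ = {C}; {A}⁺ = {A} — none reach the full schema.

{D}; {A, C}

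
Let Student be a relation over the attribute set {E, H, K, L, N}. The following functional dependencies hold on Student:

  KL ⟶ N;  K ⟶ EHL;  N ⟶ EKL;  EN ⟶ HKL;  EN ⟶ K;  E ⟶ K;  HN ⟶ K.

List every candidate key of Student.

{E}⁺: E→K adds K; K→EHL adds H, L; KL→N adds N → {E, H, K, L, N}.
{K}⁺: K→EHL adds E, H, L; KL→N adds N → {E, H, K, L, N}.
{N}⁺: N→EKL adds E, K, L; EN→HKL adds H → {E, H, K, L, N}.

(E); (K); (N)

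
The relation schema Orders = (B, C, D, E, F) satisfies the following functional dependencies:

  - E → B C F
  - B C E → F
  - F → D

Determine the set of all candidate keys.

{E}

Attribute E never appears on the right-hand side of any dependency, so E must belong to every candidate key.
{E}⁺ = {B, C, D, E, F}, which is all of the schema, so {E} is the only candidate key.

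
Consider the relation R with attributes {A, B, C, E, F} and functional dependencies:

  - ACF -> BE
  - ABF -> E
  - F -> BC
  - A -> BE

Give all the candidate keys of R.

Attributes A, F never appear on any right-hand side, so every candidate key must contain {A, F}.
{A, F}⁺ = {A, B, C, E, F}, which is all of the schema, so {A, F} is the only candidate key.

{A, F}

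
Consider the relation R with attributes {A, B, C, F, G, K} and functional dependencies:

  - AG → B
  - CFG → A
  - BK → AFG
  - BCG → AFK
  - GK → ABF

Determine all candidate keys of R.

(A, C, G), (B, C, G), (B, C, K), (C, F, G), (C, G, K)

Attribute C never appears on the right-hand side of any dependency, so C must belong to every candidate key.
{C}⁺ = {C}, which is not all of the schema, so we must add further attributes.
{A, C, G}⁺: AG→B adds B; BCG→AFK adds F, K → {A, B, C, F, G, K}. Minimal: {C, G}⁺ = {C, G}; {A, G}⁺ = {A, B, G}; {A, C}⁺ = {A, C} — none reach the full schema.
{B, C, G}⁺: BCG→AFK adds A, F, K → {A, B, C, F, G, K}. Minimal: {C, G}⁺ = {C, G}; {B, G}⁺ = {B, G}; {B, C}⁺ = {B, C} — none reach the full schema.
{B, C, K}⁺: BK→AFG adds A, F, G → {A, B, C, F, G, K}. Minimal: {C, K}⁺ = {C, K}; {B, K}⁺ = {A, B, F, G, K}; {B, C}⁺ = {B, C} — none reach the full schema.
{C, F, G}⁺: CFG→A adds A; AG→B adds B; BCG→AFK adds K → {A, B, C, F, G, K}. Minimal: {F, G}⁺ = {F, G}; {C, G}⁺ = {C, G}; {C, F}⁺ = {C, F} — none reach the full schema.
{C, G, K}⁺: GK→ABF adds A, B, F → {A, B, C, F, G, K}. Minimal: {G, K}⁺ = {A, B, F, G, K}; {C, K}⁺ = {C, K}; {C, G}⁺ = {C, G} — none reach the full schema.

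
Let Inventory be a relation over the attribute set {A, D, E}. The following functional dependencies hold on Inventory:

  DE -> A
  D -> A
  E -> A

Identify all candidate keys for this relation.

{D, E}⁺: DE→A adds A → {A, D, E}. Minimal: {E}⁺ = {A, E}; {D}⁺ = {A, D} — none reach the full schema.
No other minimal superkey exists.

{D, E}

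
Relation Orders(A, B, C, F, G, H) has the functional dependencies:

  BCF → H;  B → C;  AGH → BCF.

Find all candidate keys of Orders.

(A, G, H), (A, B, F, G)

Attributes A, G never appear on any right-hand side, so every candidate key must contain {A, G}.
{A, G}⁺ = {A, G}, which is not all of the schema, so we must add further attributes.
{A, G, H}⁺: AGH→BCF adds B, C, F → {A, B, C, F, G, H}. Minimal: {G, H}⁺ = {G, H}; {A, H}⁺ = {A, H}; {A, G}⁺ = {A, G} — none reach the full schema.
{A, B, F, G}⁺: B→C adds C; BCF→H adds H → {A, B, C, F, G, H}. Minimal: {B, F, G}⁺ = {B, C, F, G, H}; {A, F, G}⁺ = {A, F, G}; {A, B, G}⁺ = {A, B, C, G}; … — none reach the full schema.
Any other superkey contains one of these as a subset, so there are no further candidate keys.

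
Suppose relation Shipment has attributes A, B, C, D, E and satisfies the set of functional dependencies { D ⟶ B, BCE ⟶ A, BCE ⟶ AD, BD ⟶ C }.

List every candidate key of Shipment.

(D, E); (B, C, E)

Attribute E never appears on the right-hand side of any dependency, so E must belong to every candidate key.
{E}⁺ = {E}, which is not all of the schema, so we must add further attributes.
{D, E}⁺: D→B adds B; BD→C adds C; BCE→A adds A → {A, B, C, D, E}.
{B, C, E}⁺: BCE→A adds A; BCE→AD adds D → {A, B, C, D, E}.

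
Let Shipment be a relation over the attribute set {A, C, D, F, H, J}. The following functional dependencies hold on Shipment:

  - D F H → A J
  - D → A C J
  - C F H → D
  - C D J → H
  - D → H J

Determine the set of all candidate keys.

DF, CFH

Attribute F never appears on the right-hand side of any dependency, so F must belong to every candidate key.
{F}⁺ = {F}, which is not all of the schema, so we must add further attributes.
{D, F}⁺: D→ACJ adds A, C, J; CDJ→H adds H → {A, C, D, F, H, J}. Minimal: {F}⁺ = {F}; {D}⁺ = {A, C, D, H, J} — none reach the full schema.
{C, F, H}⁺: CFH→D adds D; D→HJ adds J; DFH→AJ adds A → {A, C, D, F, H, J}. Minimal: {F, H}⁺ = {F, H}; {C, H}⁺ = {C, H}; {C, F}⁺ = {C, F} — none reach the full schema.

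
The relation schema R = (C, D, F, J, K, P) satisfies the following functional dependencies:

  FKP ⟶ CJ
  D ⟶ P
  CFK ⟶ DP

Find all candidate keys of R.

{C, F, K}; {D, F, K}; {F, K, P}

Attributes F, K never appear on any right-hand side, so every candidate key must contain {F, K}.
{F, K}⁺ = {F, K}, which is not all of the schema, so we must add further attributes.
{C, F, K}⁺: CFK→DP adds D, P; FKP→CJ adds J → {C, D, F, J, K, P}. Minimal: {F, K}⁺ = {F, K}; {C, K}⁺ = {C, K}; {C, F}⁺ = {C, F} — none reach the full schema.
{D, F, K}⁺: D→P adds P; FKP→CJ adds C, J → {C, D, F, J, K, P}. Minimal: {F, K}⁺ = {F, K}; {D, K}⁺ = {D, K, P}; {D, F}⁺ = {D, F, P} — none reach the full schema.
{F, K, P}⁺: FKP→CJ adds C, J; CFK→DP adds D → {C, D, F, J, K, P}. Minimal: {K, P}⁺ = {K, P}; {F, P}⁺ = {F, P}; {F, K}⁺ = {F, K} — none reach the full schema.
Any other superkey contains one of these as a subset, so there are no further candidate keys.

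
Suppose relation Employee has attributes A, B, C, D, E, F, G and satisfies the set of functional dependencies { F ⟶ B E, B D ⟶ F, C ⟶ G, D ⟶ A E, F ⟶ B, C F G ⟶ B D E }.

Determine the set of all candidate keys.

CF, BCD

{C, F}⁺: F→BE adds B, E; C→G adds G; CFG→BDE adds D; D→AE adds A → {A, B, C, D, E, F, G}.
{B, C, D}⁺: BD→F adds F; C→G adds G; D→AE adds A, E → {A, B, C, D, E, F, G}.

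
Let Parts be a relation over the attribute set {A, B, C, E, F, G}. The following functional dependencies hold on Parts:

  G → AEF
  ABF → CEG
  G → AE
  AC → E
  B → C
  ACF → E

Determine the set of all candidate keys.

Attribute B never appears on the right-hand side of any dependency, so B must belong to every candidate key.
{B}⁺ = {B, C}, which is not all of the schema, so we must add further attributes.
{B, G}⁺: G→AEF adds A, E, F; ABF→CEG adds C → {A, B, C, E, F, G}. Minimal: {G}⁺ = {A, E, F, G}; {B}⁺ = {B, C} — none reach the full schema.
{A, B, F}⁺: ABF→CEG adds C, E, G → {A, B, C, E, F, G}. Minimal: {B, F}⁺ = {B, C, F}; {A, F}⁺ = {A, F}; {A, B}⁺ = {A, B, C, E} — none reach the full schema.
Any other superkey contains one of these as a subset, so there are no further candidate keys.

{B, G}, {A, B, F}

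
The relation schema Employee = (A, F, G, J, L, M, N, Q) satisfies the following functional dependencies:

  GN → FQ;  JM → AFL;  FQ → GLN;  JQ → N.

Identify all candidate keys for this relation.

{J, M, Q}; {G, J, M, N}

Attributes J, M never appear on any right-hand side, so every candidate key must contain {J, M}.
{J, M}⁺ = {A, F, J, L, M}, which is not all of the schema, so we must add further attributes.
{J, M, Q}⁺: JM→AFL adds A, F, L; FQ→GLN adds G, N → {A, F, G, J, L, M, N, Q}. Minimal: {M, Q}⁺ = {M, Q}; {J, Q}⁺ = {J, N, Q}; {J, M}⁺ = {A, F, J, L, M} — none reach the full schema.
{G, J, M, N}⁺: GN→FQ adds F, Q; JM→AFL adds A, L → {A, F, G, J, L, M, N, Q}. Minimal: {J, M, N}⁺ = {A, F, J, L, M, N}; {G, M, N}⁺ = {F, G, L, M, N, Q}; {G, J, N}⁺ = {F, G, J, L, N, Q}; … — none reach the full schema.
Any other superkey contains one of these as a subset, so there are no further candidate keys.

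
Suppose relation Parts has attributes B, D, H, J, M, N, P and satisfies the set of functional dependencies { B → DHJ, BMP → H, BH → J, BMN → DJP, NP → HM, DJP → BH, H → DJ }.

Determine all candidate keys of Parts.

{N, P}⁺: NP→HM adds H, M; H→DJ adds D, J; DJP→BH adds B → {B, D, H, J, M, N, P}. Minimal: {P}⁺ = {P}; {N}⁺ = {N} — none reach the full schema.
{B, M, N}⁺: B→DHJ adds D, H, J; BMN→DJP adds P → {B, D, H, J, M, N, P}. Minimal: {M, N}⁺ = {M, N}; {B, N}⁺ = {B, D, H, J, N}; {B, M}⁺ = {B, D, H, J, M} — none reach the full schema.

{N, P}, {B, M, N}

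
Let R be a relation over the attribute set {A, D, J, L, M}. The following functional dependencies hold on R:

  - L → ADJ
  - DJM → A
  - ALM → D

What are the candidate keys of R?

{L, M}

Attributes L, M never appear on any right-hand side, so every candidate key must contain {L, M}.
{L, M}⁺ = {A, D, J, L, M}, which is all of the schema, so {L, M} is the only candidate key.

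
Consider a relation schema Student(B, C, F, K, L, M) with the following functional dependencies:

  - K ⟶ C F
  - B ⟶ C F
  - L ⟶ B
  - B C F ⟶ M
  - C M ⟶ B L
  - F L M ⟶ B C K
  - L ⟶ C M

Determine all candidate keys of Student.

(B), (L), (C, M), (K, M)

{B}⁺: B→CF adds C, F; BCF→M adds M; CM→BL adds L; FLM→BCK adds K → {B, C, F, K, L, M}.
{L}⁺: L→B adds B; L→CM adds C, M; B→CF adds F; FLM→BCK adds K → {B, C, F, K, L, M}.
{C, M}⁺: CM→BL adds B, L; B→CF adds F; FLM→BCK adds K → {B, C, F, K, L, M}. Minimal: {M}⁺ = {M}; {C}⁺ = {C} — none reach the full schema.
{K, M}⁺: K→CF adds C, F; CM→BL adds B, L → {B, C, F, K, L, M}. Minimal: {M}⁺ = {M}; {K}⁺ = {C, F, K} — none reach the full schema.
Any other superkey contains one of these as a subset, so there are no further candidate keys.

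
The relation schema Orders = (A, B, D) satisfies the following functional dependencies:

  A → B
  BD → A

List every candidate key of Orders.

{A, D}; {B, D}

Attribute D never appears on the right-hand side of any dependency, so D must belong to every candidate key.
{D}⁺ = {D}, which is not all of the schema, so we must add further attributes.
{A, D}⁺: A→B adds B → {A, B, D}. Minimal: {D}⁺ = {D}; {A}⁺ = {A, B} — none reach the full schema.
{B, D}⁺: BD→A adds A → {A, B, D}. Minimal: {D}⁺ = {D}; {B}⁺ = {B} — none reach the full schema.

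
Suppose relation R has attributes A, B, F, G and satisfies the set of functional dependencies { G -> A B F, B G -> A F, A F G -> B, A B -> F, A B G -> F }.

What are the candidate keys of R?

{G}⁺: G→ABF adds A, B, F → {A, B, F, G}.
No other minimal superkey exists.

{G}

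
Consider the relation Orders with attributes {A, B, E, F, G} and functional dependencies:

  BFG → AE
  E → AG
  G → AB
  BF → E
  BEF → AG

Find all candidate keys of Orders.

BF, EF, FG

Attribute F never appears on the right-hand side of any dependency, so F must belong to every candidate key.
{F}⁺ = {F}, which is not all of the schema, so we must add further attributes.
{B, F}⁺: BF→E adds E; BEF→AG adds A, G → {A, B, E, F, G}.
{E, F}⁺: E→AG adds A, G; G→AB adds B → {A, B, E, F, G}.
{F, G}⁺: G→AB adds A, B; BF→E adds E → {A, B, E, F, G}.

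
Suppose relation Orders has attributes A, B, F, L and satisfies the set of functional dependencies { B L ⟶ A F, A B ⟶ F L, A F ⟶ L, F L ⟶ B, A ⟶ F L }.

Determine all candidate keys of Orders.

{A}⁺: A→FL adds F, L; FL→B adds B → {A, B, F, L}.
{B, L}⁺: BL→AF adds A, F → {A, B, F, L}. Minimal: {L}⁺ = {L}; {B}⁺ = {B} — none reach the full schema.
{F, L}⁺: FL→B adds B; BL→AF adds A → {A, B, F, L}. Minimal: {L}⁺ = {L}; {F}⁺ = {F} — none reach the full schema.

A, BL, FL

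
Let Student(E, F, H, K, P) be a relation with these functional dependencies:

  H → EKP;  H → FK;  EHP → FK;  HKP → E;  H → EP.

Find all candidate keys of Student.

H

{H}⁺: H→EKP adds E, K, P; H→FK adds F → {E, F, H, K, P}.
No other minimal superkey exists.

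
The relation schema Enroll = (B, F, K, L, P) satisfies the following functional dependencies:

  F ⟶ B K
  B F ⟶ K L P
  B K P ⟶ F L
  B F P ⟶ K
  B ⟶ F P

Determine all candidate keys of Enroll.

{B}; {F}

{B}⁺: B→FP adds F, P; F→BK adds K; BF→KLP adds L → {B, F, K, L, P}.
{F}⁺: F→BK adds B, K; BF→KLP adds L, P → {B, F, K, L, P}.
Any other superkey contains one of these as a subset, so there are no further candidate keys.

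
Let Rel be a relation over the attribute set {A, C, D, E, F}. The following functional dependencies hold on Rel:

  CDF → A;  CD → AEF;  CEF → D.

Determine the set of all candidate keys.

CD, CEF

Attribute C never appears on the right-hand side of any dependency, so C must belong to every candidate key.
{C}⁺ = {C}, which is not all of the schema, so we must add further attributes.
{C, D}⁺: CD→AEF adds A, E, F → {A, C, D, E, F}. Minimal: {D}⁺ = {D}; {C}⁺ = {C} — none reach the full schema.
{C, E, F}⁺: CEF→D adds D; CDF→A adds A → {A, C, D, E, F}. Minimal: {E, F}⁺ = {E, F}; {C, F}⁺ = {C, F}; {C, E}⁺ = {C, E} — none reach the full schema.
Any other superkey contains one of these as a subset, so there are no further candidate keys.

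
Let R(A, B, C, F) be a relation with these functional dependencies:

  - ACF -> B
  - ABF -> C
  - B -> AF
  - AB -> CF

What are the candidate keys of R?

{B}⁺: B→AF adds A, F; AB→CF adds C → {A, B, C, F}.
{A, C, F}⁺: ACF→B adds B → {A, B, C, F}. Minimal: {C, F}⁺ = {C, F}; {A, F}⁺ = {A, F}; {A, C}⁺ = {A, C} — none reach the full schema.

{B}; {A, C, F}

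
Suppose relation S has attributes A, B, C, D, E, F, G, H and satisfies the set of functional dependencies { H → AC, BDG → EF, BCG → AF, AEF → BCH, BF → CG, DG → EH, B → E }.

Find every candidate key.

Attribute D never appears on the right-hand side of any dependency, so D must belong to every candidate key.
{D}⁺ = {D}, which is not all of the schema, so we must add further attributes.
{B, D, F}⁺: BF→CG adds C, G; DG→EH adds E, H; H→AC adds A → {A, B, C, D, E, F, G, H}. Minimal: {D, F}⁺ = {D, F}; {B, F}⁺ = {A, B, C, E, F, G, H}; {B, D}⁺ = {B, D, E} — none reach the full schema.
{B, D, G}⁺: BDG→EF adds E, F; BF→CG adds C; DG→EH adds H; H→AC adds A → {A, B, C, D, E, F, G, H}. Minimal: {D, G}⁺ = {A, C, D, E, G, H}; {B, G}⁺ = {B, E, G}; {B, D}⁺ = {B, D, E} — none reach the full schema.
{D, F, G}⁺: DG→EH adds E, H; H→AC adds A, C; AEF→BCH adds B → {A, B, C, D, E, F, G, H}. Minimal: {F, G}⁺ = {F, G}; {D, G}⁺ = {A, C, D, E, G, H}; {D, F}⁺ = {D, F} — none reach the full schema.
{A, D, E, F}⁺: AEF→BCH adds B, C, H; BF→CG adds G → {A, B, C, D, E, F, G, H}. Minimal: {D, E, F}⁺ = {D, E, F}; {A, E, F}⁺ = {A, B, C, E, F, G, H}; {A, D, F}⁺ = {A, D, F}; … — none reach the full schema.
{D, E, F, H}⁺: H→AC adds A, C; AEF→BCH adds B; BF→CG adds G → {A, B, C, D, E, F, G, H}. Minimal: {E, F, H}⁺ = {A, B, C, E, F, G, H}; {D, F, H}⁺ = {A, C, D, F, H}; {D, E, H}⁺ = {A, C, D, E, H}; … — none reach the full schema.

{B, D, F}, {B, D, G}, {D, F, G}, {A, D, E, F}, {D, E, F, H}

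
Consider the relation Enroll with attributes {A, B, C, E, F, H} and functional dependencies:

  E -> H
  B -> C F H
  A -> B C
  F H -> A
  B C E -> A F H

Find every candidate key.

Attribute E never appears on the right-hand side of any dependency, so E must belong to every candidate key.
{E}⁺ = {E, H}, which is not all of the schema, so we must add further attributes.
{A, E}⁺: E→H adds H; A→BC adds B, C; BCE→AFH adds F → {A, B, C, E, F, H}. Minimal: {E}⁺ = {E, H}; {A}⁺ = {A, B, C, F, H} — none reach the full schema.
{B, E}⁺: E→H adds H; B→CFH adds C, F; FH→A adds A → {A, B, C, E, F, H}. Minimal: {E}⁺ = {E, H}; {B}⁺ = {A, B, C, F, H} — none reach the full schema.
{E, F}⁺: E→H adds H; FH→A adds A; A→BC adds B, C → {A, B, C, E, F, H}. Minimal: {F}⁺ = {F}; {E}⁺ = {E, H} — none reach the full schema.

{A, E}, {B, E}, {E, F}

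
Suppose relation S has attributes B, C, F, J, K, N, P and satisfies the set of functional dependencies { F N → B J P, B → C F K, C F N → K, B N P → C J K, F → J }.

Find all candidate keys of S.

(B, N); (F, N)

{B, N}⁺: B→CFK adds C, F, K; F→J adds J; FN→BJP adds P → {B, C, F, J, K, N, P}. Minimal: {N}⁺ = {N}; {B}⁺ = {B, C, F, J, K} — none reach the full schema.
{F, N}⁺: FN→BJP adds B, J, P; B→CFK adds C, K → {B, C, F, J, K, N, P}. Minimal: {N}⁺ = {N}; {F}⁺ = {F, J} — none reach the full schema.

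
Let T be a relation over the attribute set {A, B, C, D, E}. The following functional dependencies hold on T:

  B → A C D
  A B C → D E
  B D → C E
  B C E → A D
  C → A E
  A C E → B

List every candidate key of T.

B, C

{B}⁺: B→ACD adds A, C, D; ABC→DE adds E → {A, B, C, D, E}.
{C}⁺: C→AE adds A, E; ACE→B adds B; B→ACD adds D → {A, B, C, D, E}.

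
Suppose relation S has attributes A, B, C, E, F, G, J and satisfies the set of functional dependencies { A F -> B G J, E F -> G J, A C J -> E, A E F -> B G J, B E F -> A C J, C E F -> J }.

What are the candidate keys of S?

Attribute F never appears on the right-hand side of any dependency, so F must belong to every candidate key.
{F}⁺ = {F}, which is not all of the schema, so we must add further attributes.
{A, C, F}⁺: AF→BGJ adds B, G, J; ACJ→E adds E → {A, B, C, E, F, G, J}. Minimal: {C, F}⁺ = {C, F}; {A, F}⁺ = {A, B, F, G, J}; {A, C}⁺ = {A, C} — none reach the full schema.
{A, E, F}⁺: AF→BGJ adds B, G, J; BEF→ACJ adds C → {A, B, C, E, F, G, J}. Minimal: {E, F}⁺ = {E, F, G, J}; {A, F}⁺ = {A, B, F, G, J}; {A, E}⁺ = {A, E} — none reach the full schema.
{B, E, F}⁺: EF→GJ adds G, J; BEF→ACJ adds A, C → {A, B, C, E, F, G, J}. Minimal: {E, F}⁺ = {E, F, G, J}; {B, F}⁺ = {B, F}; {B, E}⁺ = {B, E} — none reach the full schema.
Any other superkey contains one of these as a subset, so there are no further candidate keys.

{A, C, F}; {A, E, F}; {B, E, F}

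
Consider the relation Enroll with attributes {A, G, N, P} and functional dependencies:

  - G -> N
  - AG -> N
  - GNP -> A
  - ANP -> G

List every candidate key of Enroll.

Attribute P never appears on the right-hand side of any dependency, so P must belong to every candidate key.
{P}⁺ = {P}, which is not all of the schema, so we must add further attributes.
{G, P}⁺: G→N adds N; GNP→A adds A → {A, G, N, P}. Minimal: {P}⁺ = {P}; {G}⁺ = {G, N} — none reach the full schema.
{A, N, P}⁺: ANP→G adds G → {A, G, N, P}. Minimal: {N, P}⁺ = {N, P}; {A, P}⁺ = {A, P}; {A, N}⁺ = {A, N} — none reach the full schema.
Any other superkey contains one of these as a subset, so there are no further candidate keys.

GP; ANP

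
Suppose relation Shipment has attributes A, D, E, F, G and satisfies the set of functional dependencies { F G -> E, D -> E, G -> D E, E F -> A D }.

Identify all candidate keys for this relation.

{F, G}⁺: FG→E adds E; G→DE adds D; EF→AD adds A → {A, D, E, F, G}. Minimal: {G}⁺ = {D, E, G}; {F}⁺ = {F} — none reach the full schema.

FG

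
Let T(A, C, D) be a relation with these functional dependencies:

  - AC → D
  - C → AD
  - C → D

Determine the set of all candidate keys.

{C}

Attribute C never appears on the right-hand side of any dependency, so C must belong to every candidate key.
{C}⁺ = {A, C, D}, which is all of the schema, so {C} is the only candidate key.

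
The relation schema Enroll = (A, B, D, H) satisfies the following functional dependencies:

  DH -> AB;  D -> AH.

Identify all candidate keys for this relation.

Attribute D never appears on the right-hand side of any dependency, so D must belong to every candidate key.
{D}⁺ = {A, B, D, H}, which is all of the schema, so {D} is the only candidate key.

{D}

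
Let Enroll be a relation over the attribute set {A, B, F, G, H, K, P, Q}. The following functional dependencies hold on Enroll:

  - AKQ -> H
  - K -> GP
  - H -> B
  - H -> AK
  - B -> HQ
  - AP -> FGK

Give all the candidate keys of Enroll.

B, H, AKQ, APQ

{B}⁺: B→HQ adds H, Q; H→AK adds A, K; K→GP adds G, P; AP→FGK adds F → {A, B, F, G, H, K, P, Q}.
{H}⁺: H→B adds B; H→AK adds A, K; B→HQ adds Q; K→GP adds G, P; AP→FGK adds F → {A, B, F, G, H, K, P, Q}.
{A, K, Q}⁺: AKQ→H adds H; K→GP adds G, P; H→B adds B; AP→FGK adds F → {A, B, F, G, H, K, P, Q}. Minimal: {K, Q}⁺ = {G, K, P, Q}; {A, Q}⁺ = {A, Q}; {A, K}⁺ = {A, F, G, K, P} — none reach the full schema.
{A, P, Q}⁺: AP→FGK adds F, G, K; AKQ→H adds H; H→B adds B → {A, B, F, G, H, K, P, Q}. Minimal: {P, Q}⁺ = {P, Q}; {A, Q}⁺ = {A, Q}; {A, P}⁺ = {A, F, G, K, P} — none reach the full schema.
Any other superkey contains one of these as a subset, so there are no further candidate keys.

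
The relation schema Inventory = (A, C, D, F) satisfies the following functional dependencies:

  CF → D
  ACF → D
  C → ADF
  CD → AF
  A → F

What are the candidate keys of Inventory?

Attribute C never appears on the right-hand side of any dependency, so C must belong to every candidate key.
{C}⁺ = {A, C, D, F}, which is all of the schema, so {C} is the only candidate key.

{C}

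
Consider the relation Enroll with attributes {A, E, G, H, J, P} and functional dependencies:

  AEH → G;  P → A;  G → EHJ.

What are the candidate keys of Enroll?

Attribute P never appears on the right-hand side of any dependency, so P must belong to every candidate key.
{P}⁺ = {A, P}, which is not all of the schema, so we must add further attributes.
{G, P}⁺: P→A adds A; G→EHJ adds E, H, J → {A, E, G, H, J, P}.
{E, H, P}⁺: P→A adds A; AEH→G adds G; G→EHJ adds J → {A, E, G, H, J, P}.

{G, P}, {E, H, P}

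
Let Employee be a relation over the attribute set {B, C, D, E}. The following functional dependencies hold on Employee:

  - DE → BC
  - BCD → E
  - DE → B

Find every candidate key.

{D, E}, {B, C, D}

Attribute D never appears on the right-hand side of any dependency, so D must belong to every candidate key.
{D}⁺ = {D}, which is not all of the schema, so we must add further attributes.
{D, E}⁺: DE→BC adds B, C → {B, C, D, E}. Minimal: {E}⁺ = {E}; {D}⁺ = {D} — none reach the full schema.
{B, C, D}⁺: BCD→E adds E → {B, C, D, E}. Minimal: {C, D}⁺ = {C, D}; {B, D}⁺ = {B, D}; {B, C}⁺ = {B, C} — none reach the full schema.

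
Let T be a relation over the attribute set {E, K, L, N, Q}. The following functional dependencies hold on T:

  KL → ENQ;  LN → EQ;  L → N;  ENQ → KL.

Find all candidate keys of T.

(L); (E, N, Q)

{L}⁺: L→N adds N; LN→EQ adds E, Q; ENQ→KL adds K → {E, K, L, N, Q}.
{E, N, Q}⁺: ENQ→KL adds K, L → {E, K, L, N, Q}.
Any other superkey contains one of these as a subset, so there are no further candidate keys.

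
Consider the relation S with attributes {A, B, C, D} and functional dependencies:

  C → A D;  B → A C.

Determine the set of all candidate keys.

{B}

Attribute B never appears on the right-hand side of any dependency, so B must belong to every candidate key.
{B}⁺ = {A, B, C, D}, which is all of the schema, so {B} is the only candidate key.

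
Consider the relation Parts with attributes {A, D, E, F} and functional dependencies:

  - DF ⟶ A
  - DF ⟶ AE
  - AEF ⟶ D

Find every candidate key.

{D, F}; {A, E, F}

Attribute F never appears on the right-hand side of any dependency, so F must belong to every candidate key.
{F}⁺ = {F}, which is not all of the schema, so we must add further attributes.
{D, F}⁺: DF→A adds A; DF→AE adds E → {A, D, E, F}. Minimal: {F}⁺ = {F}; {D}⁺ = {D} — none reach the full schema.
{A, E, F}⁺: AEF→D adds D → {A, D, E, F}. Minimal: {E, F}⁺ = {E, F}; {A, F}⁺ = {A, F}; {A, E}⁺ = {A, E} — none reach the full schema.
Any other superkey contains one of these as a subset, so there are no further candidate keys.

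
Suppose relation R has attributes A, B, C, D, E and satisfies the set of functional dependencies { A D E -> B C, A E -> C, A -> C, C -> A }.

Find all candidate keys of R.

Attributes D, E never appear on any right-hand side, so every candidate key must contain {D, E}.
{D, E}⁺ = {D, E}, which is not all of the schema, so we must add further attributes.
{A, D, E}⁺: ADE→BC adds B, C → {A, B, C, D, E}. Minimal: {D, E}⁺ = {D, E}; {A, E}⁺ = {A, C, E}; {A, D}⁺ = {A, C, D} — none reach the full schema.
{C, D, E}⁺: C→A adds A; ADE→BC adds B → {A, B, C, D, E}. Minimal: {D, E}⁺ = {D, E}; {C, E}⁺ = {A, C, E}; {C, D}⁺ = {A, C, D} — none reach the full schema.

{A, D, E}, {C, D, E}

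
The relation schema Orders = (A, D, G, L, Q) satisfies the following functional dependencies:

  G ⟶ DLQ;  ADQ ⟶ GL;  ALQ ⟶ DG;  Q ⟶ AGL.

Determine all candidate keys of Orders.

(G), (Q)

{G}⁺: G→DLQ adds D, L, Q; Q→AGL adds A → {A, D, G, L, Q}.
{Q}⁺: Q→AGL adds A, G, L; G→DLQ adds D → {A, D, G, L, Q}.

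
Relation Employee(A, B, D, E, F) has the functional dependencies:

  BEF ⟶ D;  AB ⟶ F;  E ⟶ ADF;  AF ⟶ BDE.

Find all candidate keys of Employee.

{E}⁺: E→ADF adds A, D, F; AF→BDE adds B → {A, B, D, E, F}.
{A, B}⁺: AB→F adds F; AF→BDE adds D, E → {A, B, D, E, F}. Minimal: {B}⁺ = {B}; {A}⁺ = {A} — none reach the full schema.
{A, F}⁺: AF→BDE adds B, D, E → {A, B, D, E, F}. Minimal: {F}⁺ = {F}; {A}⁺ = {A} — none reach the full schema.

E; AB; AF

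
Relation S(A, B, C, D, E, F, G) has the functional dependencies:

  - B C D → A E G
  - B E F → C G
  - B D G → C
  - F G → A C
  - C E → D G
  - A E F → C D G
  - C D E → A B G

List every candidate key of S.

(A, E, F), (B, E, F), (C, E, F), (E, F, G), (B, C, D, F), (B, D, F, G)

Attribute F never appears on the right-hand side of any dependency, so F must belong to every candidate key.
{F}⁺ = {F}, which is not all of the schema, so we must add further attributes.
{A, E, F}⁺: AEF→CDG adds C, D, G; CDE→ABG adds B → {A, B, C, D, E, F, G}. Minimal: {E, F}⁺ = {E, F}; {A, F}⁺ = {A, F}; {A, E}⁺ = {A, E} — none reach the full schema.
{B, E, F}⁺: BEF→CG adds C, G; FG→AC adds A; CE→DG adds D → {A, B, C, D, E, F, G}. Minimal: {E, F}⁺ = {E, F}; {B, F}⁺ = {B, F}; {B, E}⁺ = {B, E} — none reach the full schema.
{C, E, F}⁺: CE→DG adds D, G; CDE→ABG adds A, B → {A, B, C, D, E, F, G}. Minimal: {E, F}⁺ = {E, F}; {C, F}⁺ = {C, F}; {C, E}⁺ = {A, B, C, D, E, G} — none reach the full schema.
{E, F, G}⁺: FG→AC adds A, C; CE→DG adds D; CDE→ABG adds B → {A, B, C, D, E, F, G}. Minimal: {F, G}⁺ = {A, C, F, G}; {E, G}⁺ = {E, G}; {E, F}⁺ = {E, F} — none reach the full schema.
{B, C, D, F}⁺: BCD→AEG adds A, E, G → {A, B, C, D, E, F, G}. Minimal: {C, D, F}⁺ = {C, D, F}; {B, D, F}⁺ = {B, D, F}; {B, C, F}⁺ = {B, C, F}; … — none reach the full schema.
{B, D, F, G}⁺: BDG→C adds C; FG→AC adds A; BCD→AEG adds E → {A, B, C, D, E, F, G}. Minimal: {D, F, G}⁺ = {A, C, D, F, G}; {B, F, G}⁺ = {A, B, C, F, G}; {B, D, G}⁺ = {A, B, C, D, E, G}; … — none reach the full schema.
Any other superkey contains one of these as a subset, so there are no further candidate keys.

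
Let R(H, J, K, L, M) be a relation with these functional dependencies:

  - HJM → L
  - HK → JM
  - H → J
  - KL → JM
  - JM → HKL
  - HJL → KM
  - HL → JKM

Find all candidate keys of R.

{H, K}; {H, L}; {H, M}; {J, M}; {K, L}

{H, K}⁺: HK→JM adds J, M; JM→HKL adds L → {H, J, K, L, M}. Minimal: {K}⁺ = {K}; {H}⁺ = {H, J} — none reach the full schema.
{H, L}⁺: H→J adds J; HJL→KM adds K, M → {H, J, K, L, M}. Minimal: {L}⁺ = {L}; {H}⁺ = {H, J} — none reach the full schema.
{H, M}⁺: H→J adds J; JM→HKL adds K, L → {H, J, K, L, M}. Minimal: {M}⁺ = {M}; {H}⁺ = {H, J} — none reach the full schema.
{J, M}⁺: JM→HKL adds H, K, L → {H, J, K, L, M}. Minimal: {M}⁺ = {M}; {J}⁺ = {J} — none reach the full schema.
{K, L}⁺: KL→JM adds J, M; JM→HKL adds H → {H, J, K, L, M}. Minimal: {L}⁺ = {L}; {K}⁺ = {K} — none reach the full schema.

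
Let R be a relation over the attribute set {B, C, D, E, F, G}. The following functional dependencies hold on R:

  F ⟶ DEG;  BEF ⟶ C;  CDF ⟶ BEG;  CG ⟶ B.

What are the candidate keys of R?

{B, F}; {C, F}

Attribute F never appears on the right-hand side of any dependency, so F must belong to every candidate key.
{F}⁺ = {D, E, F, G}, which is not all of the schema, so we must add further attributes.
{B, F}⁺: F→DEG adds D, E, G; BEF→C adds C → {B, C, D, E, F, G}.
{C, F}⁺: F→DEG adds D, E, G; CDF→BEG adds B → {B, C, D, E, F, G}.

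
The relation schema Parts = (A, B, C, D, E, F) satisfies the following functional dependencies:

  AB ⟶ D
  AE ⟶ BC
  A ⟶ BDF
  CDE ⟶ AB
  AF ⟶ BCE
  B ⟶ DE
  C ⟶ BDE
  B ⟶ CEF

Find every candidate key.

{A}⁺: A→BDF adds B, D, F; AF→BCE adds C, E → {A, B, C, D, E, F}.
{B}⁺: B→DE adds D, E; B→CEF adds C, F; CDE→AB adds A → {A, B, C, D, E, F}.
{C}⁺: C→BDE adds B, D, E; B→CEF adds F; CDE→AB adds A → {A, B, C, D, E, F}.
Any other superkey contains one of these as a subset, so there are no further candidate keys.

A; B; C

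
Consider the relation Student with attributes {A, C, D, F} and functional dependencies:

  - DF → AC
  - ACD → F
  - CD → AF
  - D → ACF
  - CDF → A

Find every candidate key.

{D}

Attribute D never appears on the right-hand side of any dependency, so D must belong to every candidate key.
{D}⁺ = {A, C, D, F}, which is all of the schema, so {D} is the only candidate key.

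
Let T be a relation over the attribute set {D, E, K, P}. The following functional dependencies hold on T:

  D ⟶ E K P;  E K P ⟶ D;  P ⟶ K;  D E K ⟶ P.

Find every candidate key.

{D}⁺: D→EKP adds E, K, P → {D, E, K, P}.
{E, P}⁺: P→K adds K; EKP→D adds D → {D, E, K, P}.
Any other superkey contains one of these as a subset, so there are no further candidate keys.

{D}; {E, P}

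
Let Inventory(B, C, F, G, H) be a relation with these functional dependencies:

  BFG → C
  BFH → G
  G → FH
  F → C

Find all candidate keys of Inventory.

Attribute B never appears on the right-hand side of any dependency, so B must belong to every candidate key.
{B}⁺ = {B}, which is not all of the schema, so we must add further attributes.
{B, G}⁺: G→FH adds F, H; F→C adds C → {B, C, F, G, H}.
{B, F, H}⁺: BFH→G adds G; F→C adds C → {B, C, F, G, H}.

(B, G), (B, F, H)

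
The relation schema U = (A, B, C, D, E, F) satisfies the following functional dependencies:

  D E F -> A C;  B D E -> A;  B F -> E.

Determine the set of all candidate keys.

{B, D, F}

Attributes B, D, F never appear on any right-hand side, so every candidate key must contain {B, D, F}.
{B, D, F}⁺ = {A, B, C, D, E, F}, which is all of the schema, so {B, D, F} is the only candidate key.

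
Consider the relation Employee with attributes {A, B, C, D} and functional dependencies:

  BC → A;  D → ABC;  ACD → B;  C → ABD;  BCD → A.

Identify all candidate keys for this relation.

C, D

{C}⁺: C→ABD adds A, B, D → {A, B, C, D}.
{D}⁺: D→ABC adds A, B, C → {A, B, C, D}.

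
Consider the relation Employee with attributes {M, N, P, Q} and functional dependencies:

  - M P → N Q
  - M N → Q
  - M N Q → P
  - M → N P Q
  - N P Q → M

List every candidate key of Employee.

{M}⁺: M→NPQ adds N, P, Q → {M, N, P, Q}.
{N, P, Q}⁺: NPQ→M adds M → {M, N, P, Q}. Minimal: {P, Q}⁺ = {P, Q}; {N, Q}⁺ = {N, Q}; {N, P}⁺ = {N, P} — none reach the full schema.
Any other superkey contains one of these as a subset, so there are no further candidate keys.

(M), (N, P, Q)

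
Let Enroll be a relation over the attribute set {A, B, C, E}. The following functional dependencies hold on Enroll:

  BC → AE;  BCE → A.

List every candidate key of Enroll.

Attributes B, C never appear on any right-hand side, so every candidate key must contain {B, C}.
{B, C}⁺ = {A, B, C, E}, which is all of the schema, so {B, C} is the only candidate key.

{B, C}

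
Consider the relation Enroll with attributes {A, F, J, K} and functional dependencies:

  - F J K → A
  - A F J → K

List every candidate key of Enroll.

Attributes F, J never appear on any right-hand side, so every candidate key must contain {F, J}.
{F, J}⁺ = {F, J}, which is not all of the schema, so we must add further attributes.
{A, F, J}⁺: AFJ→K adds K → {A, F, J, K}. Minimal: {F, J}⁺ = {F, J}; {A, J}⁺ = {A, J}; {A, F}⁺ = {A, F} — none reach the full schema.
{F, J, K}⁺: FJK→A adds A → {A, F, J, K}. Minimal: {J, K}⁺ = {J, K}; {F, K}⁺ = {F, K}; {F, J}⁺ = {F, J} — none reach the full schema.

AFJ, FJK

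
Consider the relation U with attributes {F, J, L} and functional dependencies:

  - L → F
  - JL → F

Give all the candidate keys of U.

JL

Attributes J, L never appear on any right-hand side, so every candidate key must contain {J, L}.
{J, L}⁺ = {F, J, L}, which is all of the schema, so {J, L} is the only candidate key.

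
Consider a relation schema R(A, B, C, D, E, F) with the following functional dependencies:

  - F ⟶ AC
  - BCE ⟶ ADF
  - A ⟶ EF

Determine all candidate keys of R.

{A, B}⁺: A→EF adds E, F; F→AC adds C; BCE→ADF adds D → {A, B, C, D, E, F}. Minimal: {B}⁺ = {B}; {A}⁺ = {A, C, E, F} — none reach the full schema.
{B, F}⁺: F→AC adds A, C; A→EF adds E; BCE→ADF adds D → {A, B, C, D, E, F}. Minimal: {F}⁺ = {A, C, E, F}; {B}⁺ = {B} — none reach the full schema.
{B, C, E}⁺: BCE→ADF adds A, D, F → {A, B, C, D, E, F}. Minimal: {C, E}⁺ = {C, E}; {B, E}⁺ = {B, E}; {B, C}⁺ = {B, C} — none reach the full schema.

(A, B), (B, F), (B, C, E)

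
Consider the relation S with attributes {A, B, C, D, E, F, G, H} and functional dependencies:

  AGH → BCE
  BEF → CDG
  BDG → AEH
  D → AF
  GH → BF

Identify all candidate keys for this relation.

{A, G, H}, {B, D, E}, {B, D, G}, {B, E, F}, {D, G, H}, {E, G, H}

{A, G, H}⁺: AGH→BCE adds B, C, E; GH→BF adds F; BEF→CDG adds D → {A, B, C, D, E, F, G, H}.
{B, D, E}⁺: D→AF adds A, F; BEF→CDG adds C, G; BDG→AEH adds H → {A, B, C, D, E, F, G, H}.
{B, D, G}⁺: BDG→AEH adds A, E, H; D→AF adds F; AGH→BCE adds C → {A, B, C, D, E, F, G, H}.
{B, E, F}⁺: BEF→CDG adds C, D, G; BDG→AEH adds A, H → {A, B, C, D, E, F, G, H}.
{D, G, H}⁺: D→AF adds A, F; GH→BF adds B; AGH→BCE adds C, E → {A, B, C, D, E, F, G, H}.
{E, G, H}⁺: GH→BF adds B, F; BEF→CDG adds C, D; BDG→AEH adds A → {A, B, C, D, E, F, G, H}.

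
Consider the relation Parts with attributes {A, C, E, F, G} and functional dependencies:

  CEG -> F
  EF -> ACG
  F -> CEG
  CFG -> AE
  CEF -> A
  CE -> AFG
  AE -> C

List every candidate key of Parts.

{F}⁺: F→CEG adds C, E, G; CFG→AE adds A → {A, C, E, F, G}.
{A, E}⁺: AE→C adds C; CE→AFG adds F, G → {A, C, E, F, G}.
{C, E}⁺: CE→AFG adds A, F, G → {A, C, E, F, G}.
Any other superkey contains one of these as a subset, so there are no further candidate keys.

{F}; {A, E}; {C, E}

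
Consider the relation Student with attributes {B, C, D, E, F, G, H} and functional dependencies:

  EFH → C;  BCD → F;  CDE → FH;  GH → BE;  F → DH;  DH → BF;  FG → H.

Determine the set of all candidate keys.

Attribute G never appears on the right-hand side of any dependency, so G must belong to every candidate key.
{G}⁺ = {G}, which is not all of the schema, so we must add further attributes.
{F, G}⁺: F→DH adds D, H; DH→BF adds B; GH→BE adds E; EFH→C adds C → {B, C, D, E, F, G, H}. Minimal: {G}⁺ = {G}; {F}⁺ = {B, D, F, H} — none reach the full schema.
{D, G, H}⁺: GH→BE adds B, E; DH→BF adds F; EFH→C adds C → {B, C, D, E, F, G, H}. Minimal: {G, H}⁺ = {B, E, G, H}; {D, H}⁺ = {B, D, F, H}; {D, G}⁺ = {D, G} — none reach the full schema.
{B, C, D, G}⁺: BCD→F adds F; F→DH adds H; GH→BE adds E → {B, C, D, E, F, G, H}. Minimal: {C, D, G}⁺ = {C, D, G}; {B, D, G}⁺ = {B, D, G}; {B, C, G}⁺ = {B, C, G}; … — none reach the full schema.
{C, D, E, G}⁺: CDE→FH adds F, H; GH→BE adds B → {B, C, D, E, F, G, H}. Minimal: {D, E, G}⁺ = {D, E, G}; {C, E, G}⁺ = {C, E, G}; {C, D, G}⁺ = {C, D, G}; … — none reach the full schema.
Any other superkey contains one of these as a subset, so there are no further candidate keys.

FG, DGH, BCDG, CDEG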